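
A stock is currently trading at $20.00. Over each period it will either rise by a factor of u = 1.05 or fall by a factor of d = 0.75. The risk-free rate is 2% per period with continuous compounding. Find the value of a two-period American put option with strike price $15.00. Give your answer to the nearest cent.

$0.04

Risk-neutral probability p = (e^0.02 − 0.75)/(1.05 − 0.75) = 0.2702/0.3000 = 0.9007
Terminal stock prices: S_uu = 22.05, S_ud = 15.75, S_dd = 11.25
Terminal payoffs (K − S): max(-7.05, 0) = 0, max(-0.75, 0) = 0, max(3.75, 0) = 3.75
Node u (S = 21): continuation = e^(−0.02)·[0.9007·0.0000 + 0.0993·0.0000] = 0.0000; exercise value = 0.0000 ≤ continuation, so V_u = 0.0000
Node d (S = 15): continuation = e^(−0.02)·[0.9007·0.0000 + 0.0993·3.7500] = 0.3651; exercise value = 0.0000 ≤ continuation, so V_d = 0.3651
Node 0 (S = 20): continuation = e^(−0.02)·[0.9007·0.0000 + 0.0993·0.3651] = 0.0355; exercise value = 0.0000 ≤ continuation, so V_0 = 0.0355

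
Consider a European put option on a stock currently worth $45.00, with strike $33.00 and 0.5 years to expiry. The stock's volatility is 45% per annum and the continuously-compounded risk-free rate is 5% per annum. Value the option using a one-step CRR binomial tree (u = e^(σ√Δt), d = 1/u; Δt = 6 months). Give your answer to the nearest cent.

$0.14

CRR parameters: u = e^(σ√Δt) = e^(0.45·√0.5) = 1.3746, d = 1/u = 0.7275
Per-period rate: rΔt = 0.05·0.5 = 0.025, so R = e^0.025 = 1.0253
Risk-neutral probability p = (e^0.025 − 0.7275)/(1.3746 − 0.7275) = 0.2979/0.6472 = 0.4602
Terminal stock prices: S_u = 61.86, S_d = 32.74
Terminal payoffs (K − S): max(-28.86, 0) = 0, max(0.2644, 0) = 0.2644
Node 0 (S = 45): V_0 = e^(−0.025)·[0.4602·0.0000 + 0.5398·0.2644] = 0.1392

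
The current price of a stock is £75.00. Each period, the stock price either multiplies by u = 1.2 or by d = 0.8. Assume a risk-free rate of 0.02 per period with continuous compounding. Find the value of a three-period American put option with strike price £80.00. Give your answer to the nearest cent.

£11.16

Risk-neutral probability p = (e^0.02 − 0.8)/(1.2 − 0.8) = 0.2202/0.4000 = 0.5505
Terminal stock prices: S_uuu = 129.6, S_uud = 86.4, S_udd = 57.6, S_ddd = 38.4
Terminal payoffs (K − S): max(-49.6, 0) = 0, max(-6.4, 0) = 0, max(22.4, 0) = 22.4, max(41.6, 0) = 41.6
Node uu (S = 108): continuation = e^(−0.02)·[0.5505·0.0000 + 0.4495·0.0000] = 0.0000; exercise value = 0.0000 ≤ continuation, so V_uu = 0.0000
Node ud (S = 72): continuation = e^(−0.02)·[0.5505·0.0000 + 0.4495·22.4000] = 9.8694; exercise value = 8.0000 ≤ continuation, so V_ud = 9.8694
Node dd (S = 48): continuation = e^(−0.02)·[0.5505·22.4000 + 0.4495·41.6000] = 30.4159; exercise value = 32.0000 > continuation, so V_dd = 32.0000 (exercise)
Node u (S = 90): continuation = e^(−0.02)·[0.5505·0.0000 + 0.4495·9.8694] = 4.3484; exercise value = 0.0000 ≤ continuation, so V_u = 4.3484
Node d (S = 60): continuation = e^(−0.02)·[0.5505·9.8694 + 0.4495·32.0000] = 19.4246; exercise value = 20.0000 > continuation, so V_d = 20.0000 (exercise)
Node 0 (S = 75): continuation = e^(−0.02)·[0.5505·4.3484 + 0.4495·20.0000] = 11.1583; exercise value = 5.0000 ≤ continuation, so V_0 = 11.1583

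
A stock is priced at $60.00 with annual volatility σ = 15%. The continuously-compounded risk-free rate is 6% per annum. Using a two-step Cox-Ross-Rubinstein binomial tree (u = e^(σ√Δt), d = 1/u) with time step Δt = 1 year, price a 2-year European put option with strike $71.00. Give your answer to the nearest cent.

$6.92

CRR parameters: u = e^(σ√Δt) = e^(0.15·√1) = 1.1618, d = 1/u = 0.8607
Per-period rate: rΔt = 0.06·1 = 0.06, so R = e^0.06 = 1.0618
Risk-neutral probability p = (e^0.06 − 0.8607)/(1.1618 − 0.8607) = 0.2011/0.3011 = 0.6679
Terminal stock prices: S_uu = 80.99, S_ud = 60, S_dd = 44.45
Terminal payoffs (K − S): max(-9.992, 0) = 0, max(11, 0) = 11, max(26.55, 0) = 26.55
Node u (S = 69.71): V_u = e^(−0.06)·[0.6679·0.0000 + 0.3321·11.0000] = 3.4401
Node d (S = 51.64): V_d = e^(−0.06)·[0.6679·11.0000 + 0.3321·26.5509] = 15.2228
Node 0 (S = 60): V_0 = e^(−0.06)·[0.6679·3.4401 + 0.3321·15.2228] = 6.9247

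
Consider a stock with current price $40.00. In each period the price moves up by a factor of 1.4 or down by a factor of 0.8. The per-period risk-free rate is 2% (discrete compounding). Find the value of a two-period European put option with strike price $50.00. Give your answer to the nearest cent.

Risk-neutral probability p = (1 + 0.02 − 0.8)/(1.4 − 0.8) = 0.2200/0.6000 = 0.3667
Terminal stock prices: S_uu = 78.4, S_ud = 44.8, S_dd = 25.6
Terminal payoffs (K − S): max(-28.4, 0) = 0, max(5.2, 0) = 5.2, max(24.4, 0) = 24.4
Node u (S = 56): V_u = 1/1.02·[0.3667·0.0000 + 0.6333·5.2000] = 3.2288
Node d (S = 32): V_d = 1/1.02·[0.3667·5.2000 + 0.6333·24.4000] = 17.0196
Node 0 (S = 40): V_0 = 1/1.02·[0.3667·3.2288 + 0.6333·17.0196] = 11.7284

$11.73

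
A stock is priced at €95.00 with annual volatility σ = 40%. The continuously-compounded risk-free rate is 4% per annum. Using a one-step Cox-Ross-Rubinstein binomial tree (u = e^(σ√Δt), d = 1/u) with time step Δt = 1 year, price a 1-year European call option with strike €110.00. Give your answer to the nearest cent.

€13.75

CRR parameters: u = e^(σ√Δt) = e^(0.4·√1) = 1.4918, d = 1/u = 0.6703
Per-period rate: rΔt = 0.04·1 = 0.04, so R = e^0.04 = 1.0408
Risk-neutral probability p = (e^0.04 − 0.6703)/(1.4918 − 0.6703) = 0.3705/0.8215 = 0.4510
Terminal stock prices: S_u = 141.7, S_d = 63.68
Terminal payoffs (S − K): max(31.72, 0) = 31.72, max(-46.32, 0) = 0
Node 0 (S = 95): V_0 = e^(−0.04)·[0.4510·31.7233 + 0.5490·0.0000] = 13.7459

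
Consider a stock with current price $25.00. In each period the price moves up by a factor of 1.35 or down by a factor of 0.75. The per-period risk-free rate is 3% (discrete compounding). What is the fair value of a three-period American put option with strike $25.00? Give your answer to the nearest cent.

Risk-neutral probability p = (1 + 0.03 − 0.75)/(1.35 − 0.75) = 0.2800/0.6000 = 0.4667
Terminal stock prices: S_uuu = 61.51, S_uud = 34.17, S_udd = 18.98, S_ddd = 10.55
Terminal payoffs (K − S): max(-36.51, 0) = 0, max(-9.172, 0) = 0, max(6.016, 0) = 6.016, max(14.45, 0) = 14.45
Node uu (S = 45.56): continuation = 1/1.03·[0.4667·0.0000 + 0.5333·0.0000] = 0.0000; exercise value = 0.0000 ≤ continuation, so V_uu = 0.0000
Node ud (S = 25.31): continuation = 1/1.03·[0.4667·0.0000 + 0.5333·6.0156] = 3.1149; exercise value = 0.0000 ≤ continuation, so V_ud = 3.1149
Node dd (S = 14.06): continuation = 1/1.03·[0.4667·6.0156 + 0.5333·14.4531] = 10.2093; exercise value = 10.9375 > continuation, so V_dd = 10.9375 (exercise)
Node u (S = 33.75): continuation = 1/1.03·[0.4667·0.0000 + 0.5333·3.1149] = 1.6129; exercise value = 0.0000 ≤ continuation, so V_u = 1.6129
Node d (S = 18.75): continuation = 1/1.03·[0.4667·3.1149 + 0.5333·10.9375] = 7.0747; exercise value = 6.2500 ≤ continuation, so V_d = 7.0747
Node 0 (S = 25): continuation = 1/1.03·[0.4667·1.6129 + 0.5333·7.0747] = 4.3940; exercise value = 0.0000 ≤ continuation, so V_0 = 4.3940

$4.39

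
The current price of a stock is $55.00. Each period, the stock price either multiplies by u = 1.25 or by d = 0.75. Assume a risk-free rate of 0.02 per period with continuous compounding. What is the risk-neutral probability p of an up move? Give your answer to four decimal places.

p = 0.5404

Risk-neutral probability p = (e^0.02 − 0.75)/(1.25 − 0.75) = 0.2702/0.5000 = 0.5404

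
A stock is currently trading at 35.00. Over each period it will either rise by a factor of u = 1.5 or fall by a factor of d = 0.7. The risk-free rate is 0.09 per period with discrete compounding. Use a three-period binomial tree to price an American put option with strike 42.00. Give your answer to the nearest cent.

9.84

Risk-neutral probability p = (1 + 0.09 − 0.7)/(1.5 − 0.7) = 0.3900/0.8000 = 0.4875
Terminal stock prices: S_uuu = 118.1, S_uud = 55.12, S_udd = 25.72, S_ddd = 12
Terminal payoffs (K − S): max(-76.12, 0) = 0, max(-13.12, 0) = 0, max(16.28, 0) = 16.28, max(30, 0) = 30
Node uu (S = 78.75): continuation = 1/1.09·[0.4875·0.0000 + 0.5125·0.0000] = 0.0000; exercise value = 0.0000 ≤ continuation, so V_uu = 0.0000
Node ud (S = 36.75): continuation = 1/1.09·[0.4875·0.0000 + 0.5125·16.2750] = 7.6522; exercise value = 5.2500 ≤ continuation, so V_ud = 7.6522
Node dd (S = 17.15): continuation = 1/1.09·[0.4875·16.2750 + 0.5125·29.9950] = 21.3821; exercise value = 24.8500 > continuation, so V_dd = 24.8500 (exercise)
Node u (S = 52.5): continuation = 1/1.09·[0.4875·0.0000 + 0.5125·7.6522] = 3.5980; exercise value = 0.0000 ≤ continuation, so V_u = 3.5980
Node d (S = 24.5): continuation = 1/1.09·[0.4875·7.6522 + 0.5125·24.8500] = 15.1065; exercise value = 17.5000 > continuation, so V_d = 17.5000 (exercise)
Node 0 (S = 35): continuation = 1/1.09·[0.4875·3.5980 + 0.5125·17.5000] = 9.8374; exercise value = 7.0000 ≤ continuation, so V_0 = 9.8374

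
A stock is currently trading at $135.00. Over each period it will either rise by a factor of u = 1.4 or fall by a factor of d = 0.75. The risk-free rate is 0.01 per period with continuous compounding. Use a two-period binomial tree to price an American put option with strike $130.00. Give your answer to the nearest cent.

Risk-neutral probability p = (e^0.01 − 0.75)/(1.4 − 0.75) = 0.2601/0.6500 = 0.4001
Terminal stock prices: S_uu = 264.6, S_ud = 141.8, S_dd = 75.94
Terminal payoffs (K − S): max(-134.6, 0) = 0, max(-11.75, 0) = 0, max(54.06, 0) = 54.06
Node u (S = 189): continuation = e^(−0.01)·[0.4001·0.0000 + 0.5999·0.0000] = 0.0000; exercise value = 0.0000 ≤ continuation, so V_u = 0.0000
Node d (S = 101.2): continuation = e^(−0.01)·[0.4001·0.0000 + 0.5999·54.0625] = 32.1106; exercise value = 28.7500 ≤ continuation, so V_d = 32.1106
Node 0 (S = 135): continuation = e^(−0.01)·[0.4001·0.0000 + 0.5999·32.1106] = 19.0722; exercise value = 0.0000 ≤ continuation, so V_0 = 19.0722

$19.07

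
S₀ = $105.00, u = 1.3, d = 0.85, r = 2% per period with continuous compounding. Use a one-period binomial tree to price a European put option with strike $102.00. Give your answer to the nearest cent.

Risk-neutral probability p = (e^0.02 − 0.85)/(1.3 − 0.85) = 0.1702/0.4500 = 0.3782
Terminal stock prices: S_u = 136.5, S_d = 89.25
Terminal payoffs (K − S): max(-34.5, 0) = 0, max(12.75, 0) = 12.75
Node 0 (S = 105): V_0 = e^(−0.02)·[0.3782·0.0000 + 0.6218·12.7500] = 7.7707

$7.77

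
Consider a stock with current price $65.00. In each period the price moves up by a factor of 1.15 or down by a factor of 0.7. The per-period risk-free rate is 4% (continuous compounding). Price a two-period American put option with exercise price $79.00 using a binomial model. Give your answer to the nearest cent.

Risk-neutral probability p = (e^0.04 − 0.7)/(1.15 − 0.7) = 0.3408/0.4500 = 0.7574
Terminal stock prices: S_uu = 85.96, S_ud = 52.32, S_dd = 31.85
Terminal payoffs (K − S): max(-6.962, 0) = 0, max(26.68, 0) = 26.68, max(47.15, 0) = 47.15
Node u (S = 74.75): continuation = e^(−0.04)·[0.7574·0.0000 + 0.2426·26.6750] = 6.2187; exercise value = 4.2500 ≤ continuation, so V_u = 6.2187
Node d (S = 45.5): continuation = e^(−0.04)·[0.7574·26.6750 + 0.2426·47.1500] = 30.4024; exercise value = 33.5000 > continuation, so V_d = 33.5000 (exercise)
Node 0 (S = 65): continuation = e^(−0.04)·[0.7574·6.2187 + 0.2426·33.5000] = 12.3349; exercise value = 14.0000 > continuation, so V_0 = 14.0000 (exercise)

$14.00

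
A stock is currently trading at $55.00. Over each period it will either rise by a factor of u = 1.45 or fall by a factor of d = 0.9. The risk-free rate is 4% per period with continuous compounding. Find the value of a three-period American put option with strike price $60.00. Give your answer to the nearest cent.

$7.89

Risk-neutral probability p = (e^0.04 − 0.9)/(1.45 − 0.9) = 0.1408/0.5500 = 0.2560
Terminal stock prices: S_uuu = 167.7, S_uud = 104.1, S_udd = 64.6, S_ddd = 40.1
Terminal payoffs (K − S): max(-107.7, 0) = 0, max(-44.07, 0) = 0, max(-4.598, 0) = 0, max(19.9, 0) = 19.9
Node uu (S = 115.6): continuation = e^(−0.04)·[0.2560·0.0000 + 0.7440·0.0000] = 0.0000; exercise value = 0.0000 ≤ continuation, so V_uu = 0.0000
Node ud (S = 71.78): continuation = e^(−0.04)·[0.2560·0.0000 + 0.7440·0.0000] = 0.0000; exercise value = 0.0000 ≤ continuation, so V_ud = 0.0000
Node dd (S = 44.55): continuation = e^(−0.04)·[0.2560·0.0000 + 0.7440·19.9050] = 14.2283; exercise value = 15.4500 > continuation, so V_dd = 15.4500 (exercise)
Node u (S = 79.75): continuation = e^(−0.04)·[0.2560·0.0000 + 0.7440·0.0000] = 0.0000; exercise value = 0.0000 ≤ continuation, so V_u = 0.0000
Node d (S = 49.5): continuation = e^(−0.04)·[0.2560·0.0000 + 0.7440·15.4500] = 11.0438; exercise value = 10.5000 ≤ continuation, so V_d = 11.0438
Node 0 (S = 55): continuation = e^(−0.04)·[0.2560·0.0000 + 0.7440·11.0438] = 7.8942; exercise value = 5.0000 ≤ continuation, so V_0 = 7.8942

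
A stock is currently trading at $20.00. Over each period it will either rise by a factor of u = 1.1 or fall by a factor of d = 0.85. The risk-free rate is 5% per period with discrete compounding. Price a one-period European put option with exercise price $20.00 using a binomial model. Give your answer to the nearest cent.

$0.57

Risk-neutral probability p = (1 + 0.05 − 0.85)/(1.1 − 0.85) = 0.2000/0.2500 = 0.8000
Terminal stock prices: S_u = 22, S_d = 17
Terminal payoffs (K − S): max(-2, 0) = 0, max(3, 0) = 3
Node 0 (S = 20): V_0 = 1/1.05·[0.8000·0.0000 + 0.2000·3.0000] = 0.5714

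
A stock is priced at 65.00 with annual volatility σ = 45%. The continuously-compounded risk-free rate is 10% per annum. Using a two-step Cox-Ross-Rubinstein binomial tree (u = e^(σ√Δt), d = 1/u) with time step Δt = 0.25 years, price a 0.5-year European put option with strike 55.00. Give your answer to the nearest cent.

CRR parameters: u = e^(σ√Δt) = e^(0.45·√0.25) = 1.2523, d = 1/u = 0.7985
Per-period rate: rΔt = 0.1·0.25 = 0.025, so R = e^0.025 = 1.0253
Risk-neutral probability p = (e^0.025 − 0.7985)/(1.2523 − 0.7985) = 0.2268/0.4538 = 0.4998
Terminal stock prices: S_uu = 101.9, S_ud = 65, S_dd = 41.45
Terminal payoffs (K − S): max(-46.94, 0) = 0, max(-10, 0) = 0, max(13.55, 0) = 13.55
Node u (S = 81.4): V_u = e^(−0.025)·[0.4998·0.0000 + 0.5002·0.0000] = 0.0000
Node d (S = 51.9): V_d = e^(−0.025)·[0.4998·0.0000 + 0.5002·13.5542] = 6.6128
Node 0 (S = 65): V_0 = e^(−0.025)·[0.4998·0.0000 + 0.5002·6.6128] = 3.2262

3.23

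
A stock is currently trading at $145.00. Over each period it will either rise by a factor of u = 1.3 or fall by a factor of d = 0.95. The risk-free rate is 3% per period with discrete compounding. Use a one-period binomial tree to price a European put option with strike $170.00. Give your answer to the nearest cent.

$24.15

Risk-neutral probability p = (1 + 0.03 − 0.95)/(1.3 − 0.95) = 0.0800/0.3500 = 0.2286
Terminal stock prices: S_u = 188.5, S_d = 137.8
Terminal payoffs (K − S): max(-18.5, 0) = 0, max(32.25, 0) = 32.25
Node 0 (S = 145): V_0 = 1/1.03·[0.2286·0.0000 + 0.7714·32.2500] = 24.1540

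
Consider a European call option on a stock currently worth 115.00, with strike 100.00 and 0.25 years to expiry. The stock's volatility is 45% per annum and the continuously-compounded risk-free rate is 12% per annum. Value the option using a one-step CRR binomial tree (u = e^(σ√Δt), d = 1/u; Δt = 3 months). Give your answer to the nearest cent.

CRR parameters: u = e^(σ√Δt) = e^(0.45·√0.25) = 1.2523, d = 1/u = 0.7985
Per-period rate: rΔt = 0.12·0.25 = 0.03, so R = e^0.03 = 1.0305
Risk-neutral probability p = (e^0.03 − 0.7985)/(1.2523 − 0.7985) = 0.2319/0.4538 = 0.5111
Terminal stock prices: S_u = 144, S_d = 91.83
Terminal payoffs (S − K): max(44.02, 0) = 44.02, max(-8.171, 0) = 0
Node 0 (S = 115): V_0 = e^(−0.03)·[0.5111·44.0171 + 0.4889·0.0000] = 21.8320

21.83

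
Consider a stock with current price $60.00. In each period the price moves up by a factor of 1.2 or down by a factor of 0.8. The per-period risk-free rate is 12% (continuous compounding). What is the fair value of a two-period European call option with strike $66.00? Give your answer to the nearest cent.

$10.76

Risk-neutral probability p = (e^0.12 − 0.8)/(1.2 − 0.8) = 0.3275/0.4000 = 0.8187
Terminal stock prices: S_uu = 86.4, S_ud = 57.6, S_dd = 38.4
Terminal payoffs (S − K): max(20.4, 0) = 20.4, max(-8.4, 0) = 0, max(-27.6, 0) = 0
Node u (S = 72): V_u = e^(−0.12)·[0.8187·20.4000 + 0.1813·0.0000] = 14.8136
Node d (S = 48): V_d = e^(−0.12)·[0.8187·0.0000 + 0.1813·0.0000] = 0.0000
Node 0 (S = 60): V_0 = e^(−0.12)·[0.8187·14.8136 + 0.1813·0.0000] = 10.7571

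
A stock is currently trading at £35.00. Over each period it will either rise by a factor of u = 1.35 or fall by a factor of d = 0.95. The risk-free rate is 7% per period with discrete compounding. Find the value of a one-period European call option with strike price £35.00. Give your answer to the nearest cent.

Risk-neutral probability p = (1 + 0.07 − 0.95)/(1.35 − 0.95) = 0.1200/0.4000 = 0.3000
Terminal stock prices: S_u = 47.25, S_d = 33.25
Terminal payoffs (S − K): max(12.25, 0) = 12.25, max(-1.75, 0) = 0
Node 0 (S = 35): V_0 = 1/1.07·[0.3000·12.2500 + 0.7000·0.0000] = 3.4346

£3.43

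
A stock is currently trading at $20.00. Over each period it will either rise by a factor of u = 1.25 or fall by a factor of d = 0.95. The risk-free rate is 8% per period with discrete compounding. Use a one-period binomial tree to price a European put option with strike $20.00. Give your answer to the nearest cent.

$0.52

Risk-neutral probability p = (1 + 0.08 − 0.95)/(1.25 − 0.95) = 0.1300/0.3000 = 0.4333
Terminal stock prices: S_u = 25, S_d = 19
Terminal payoffs (K − S): max(-5, 0) = 0, max(1, 0) = 1
Node 0 (S = 20): V_0 = 1/1.08·[0.4333·0.0000 + 0.5667·1.0000] = 0.5247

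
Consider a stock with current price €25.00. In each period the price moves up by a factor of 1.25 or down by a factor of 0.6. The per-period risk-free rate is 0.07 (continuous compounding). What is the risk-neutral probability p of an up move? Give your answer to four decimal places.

p = 0.7269

Risk-neutral probability p = (e^0.07 − 0.6)/(1.25 − 0.6) = 0.4725/0.6500 = 0.7269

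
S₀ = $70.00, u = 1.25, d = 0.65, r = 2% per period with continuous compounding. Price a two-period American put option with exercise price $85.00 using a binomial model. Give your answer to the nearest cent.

Risk-neutral probability p = (e^0.02 − 0.65)/(1.25 − 0.65) = 0.3702/0.6000 = 0.6170
Terminal stock prices: S_uu = 109.4, S_ud = 56.88, S_dd = 29.58
Terminal payoffs (K − S): max(-24.38, 0) = 0, max(28.12, 0) = 28.12, max(55.42, 0) = 55.42
Node u (S = 87.5): continuation = e^(−0.02)·[0.6170·0.0000 + 0.3830·28.1250] = 10.5585; exercise value = 0.0000 ≤ continuation, so V_u = 10.5585
Node d (S = 45.5): continuation = e^(−0.02)·[0.6170·28.1250 + 0.3830·55.4250] = 37.8169; exercise value = 39.5000 > continuation, so V_d = 39.5000 (exercise)
Node 0 (S = 70): continuation = e^(−0.02)·[0.6170·10.5585 + 0.3830·39.5000] = 21.2145; exercise value = 15.0000 ≤ continuation, so V_0 = 21.2145

$21.21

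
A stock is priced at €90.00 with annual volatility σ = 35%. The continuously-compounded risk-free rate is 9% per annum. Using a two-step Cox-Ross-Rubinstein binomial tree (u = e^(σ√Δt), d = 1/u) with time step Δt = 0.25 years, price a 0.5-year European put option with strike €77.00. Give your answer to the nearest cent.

CRR parameters: u = e^(σ√Δt) = e^(0.35·√0.25) = 1.1912, d = 1/u = 0.8395
Per-period rate: rΔt = 0.09·0.25 = 0.0225, so R = e^0.0225 = 1.0228
Risk-neutral probability p = (e^0.0225 − 0.8395)/(1.1912 − 0.8395) = 0.1833/0.3518 = 0.5210
Terminal stock prices: S_uu = 127.7, S_ud = 90, S_dd = 63.42
Terminal payoffs (K − S): max(-50.72, 0) = 0, max(-13, 0) = 0, max(13.58, 0) = 13.58
Node u (S = 107.2): V_u = e^(−0.0225)·[0.5210·0.0000 + 0.4790·0.0000] = 0.0000
Node d (S = 75.55): V_d = e^(−0.0225)·[0.5210·0.0000 + 0.4790·13.5781] = 6.3586
Node 0 (S = 90): V_0 = e^(−0.0225)·[0.5210·0.0000 + 0.4790·6.3586] = 2.9777

€2.98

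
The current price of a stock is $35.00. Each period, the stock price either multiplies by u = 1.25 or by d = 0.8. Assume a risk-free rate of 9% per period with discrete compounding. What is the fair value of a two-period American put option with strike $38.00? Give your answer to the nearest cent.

$3.84

Risk-neutral probability p = (1 + 0.09 − 0.8)/(1.25 − 0.8) = 0.2900/0.4500 = 0.6444
Terminal stock prices: S_uu = 54.69, S_ud = 35, S_dd = 22.4
Terminal payoffs (K − S): max(-16.69, 0) = 0, max(3, 0) = 3, max(15.6, 0) = 15.6
Node u (S = 43.75): continuation = 1/1.09·[0.6444·0.0000 + 0.3556·3.0000] = 0.9786; exercise value = 0.0000 ≤ continuation, so V_u = 0.9786
Node d (S = 28): continuation = 1/1.09·[0.6444·3.0000 + 0.3556·15.6000] = 6.8624; exercise value = 10.0000 > continuation, so V_d = 10.0000 (exercise)
Node 0 (S = 35): continuation = 1/1.09·[0.6444·0.9786 + 0.3556·10.0000] = 3.8406; exercise value = 3.0000 ≤ continuation, so V_0 = 3.8406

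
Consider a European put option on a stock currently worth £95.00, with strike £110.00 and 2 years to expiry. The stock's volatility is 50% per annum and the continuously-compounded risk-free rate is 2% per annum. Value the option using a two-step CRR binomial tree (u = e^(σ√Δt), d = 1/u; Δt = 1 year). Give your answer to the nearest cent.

£33.13

CRR parameters: u = e^(σ√Δt) = e^(0.5·√1) = 1.6487, d = 1/u = 0.6065
Per-period rate: rΔt = 0.02·1 = 0.02, so R = e^0.02 = 1.0202
Risk-neutral probability p = (e^0.02 − 0.6065)/(1.6487 − 0.6065) = 0.4137/1.0422 = 0.3969
Terminal stock prices: S_uu = 258.2, S_ud = 95, S_dd = 34.95
Terminal payoffs (K − S): max(-148.2, 0) = 0, max(15, 0) = 15, max(75.05, 0) = 75.05
Node u (S = 156.6): V_u = e^(−0.02)·[0.3969·0.0000 + 0.6031·15.0000] = 8.8670
Node d (S = 57.62): V_d = e^(−0.02)·[0.3969·15.0000 + 0.6031·75.0515] = 50.2014
Node 0 (S = 95): V_0 = e^(−0.02)·[0.3969·8.8670 + 0.6031·50.2014] = 33.1256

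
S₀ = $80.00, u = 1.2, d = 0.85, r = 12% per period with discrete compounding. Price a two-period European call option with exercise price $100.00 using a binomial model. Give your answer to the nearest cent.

Risk-neutral probability p = (1 + 0.12 − 0.85)/(1.2 − 0.85) = 0.2700/0.3500 = 0.7714
Terminal stock prices: S_uu = 115.2, S_ud = 81.6, S_dd = 57.8
Terminal payoffs (S − K): max(15.2, 0) = 15.2, max(-18.4, 0) = 0, max(-42.2, 0) = 0
Node u (S = 96): V_u = 1/1.12·[0.7714·15.2000 + 0.2286·0.0000] = 10.4694
Node d (S = 68): V_d = 1/1.12·[0.7714·0.0000 + 0.2286·0.0000] = 0.0000
Node 0 (S = 80): V_0 = 1/1.12·[0.7714·10.4694 + 0.2286·0.0000] = 7.2111

$7.21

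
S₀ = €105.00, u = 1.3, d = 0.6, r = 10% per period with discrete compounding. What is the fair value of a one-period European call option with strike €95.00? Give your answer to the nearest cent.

€26.95

Risk-neutral probability p = (1 + 0.1 − 0.6)/(1.3 − 0.6) = 0.5000/0.7000 = 0.7143
Terminal stock prices: S_u = 136.5, S_d = 63
Terminal payoffs (S − K): max(41.5, 0) = 41.5, max(-32, 0) = 0
Node 0 (S = 105): V_0 = 1/1.1·[0.7143·41.5000 + 0.2857·0.0000] = 26.9481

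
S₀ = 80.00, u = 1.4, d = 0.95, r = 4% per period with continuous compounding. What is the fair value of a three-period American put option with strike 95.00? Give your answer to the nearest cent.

15.00

Risk-neutral probability p = (e^0.04 − 0.95)/(1.4 − 0.95) = 0.0908/0.4500 = 0.2018
Terminal stock prices: S_uuu = 219.5, S_uud = 149, S_udd = 101.1, S_ddd = 68.59
Terminal payoffs (K − S): max(-124.5, 0) = 0, max(-53.96, 0) = 0, max(-6.08, 0) = 0, max(26.41, 0) = 26.41
Node uu (S = 156.8): continuation = e^(−0.04)·[0.2018·0.0000 + 0.7982·0.0000] = 0.0000; exercise value = 0.0000 ≤ continuation, so V_uu = 0.0000
Node ud (S = 106.4): continuation = e^(−0.04)·[0.2018·0.0000 + 0.7982·0.0000] = 0.0000; exercise value = 0.0000 ≤ continuation, so V_ud = 0.0000
Node dd (S = 72.2): continuation = e^(−0.04)·[0.2018·0.0000 + 0.7982·26.4100] = 20.2538; exercise value = 22.8000 > continuation, so V_dd = 22.8000 (exercise)
Node u (S = 112): continuation = e^(−0.04)·[0.2018·0.0000 + 0.7982·0.0000] = 0.0000; exercise value = 0.0000 ≤ continuation, so V_u = 0.0000
Node d (S = 76): continuation = e^(−0.04)·[0.2018·0.0000 + 0.7982·22.8000] = 17.4853; exercise value = 19.0000 > continuation, so V_d = 19.0000 (exercise)
Node 0 (S = 80): continuation = e^(−0.04)·[0.2018·0.0000 + 0.7982·19.0000] = 14.5711; exercise value = 15.0000 > continuation, so V_0 = 15.0000 (exercise)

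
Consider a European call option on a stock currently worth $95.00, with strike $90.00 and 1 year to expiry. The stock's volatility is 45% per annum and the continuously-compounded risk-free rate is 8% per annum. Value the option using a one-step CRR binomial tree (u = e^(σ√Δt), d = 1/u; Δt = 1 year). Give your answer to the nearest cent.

$26.08

CRR parameters: u = e^(σ√Δt) = e^(0.45·√1) = 1.5683, d = 1/u = 0.6376
Per-period rate: rΔt = 0.08·1 = 0.08, so R = e^0.08 = 1.0833
Risk-neutral probability p = (e^0.08 − 0.6376)/(1.5683 − 0.6376) = 0.4457/0.9307 = 0.4789
Terminal stock prices: S_u = 149, S_d = 60.57
Terminal payoffs (S − K): max(58.99, 0) = 58.99, max(-29.43, 0) = 0
Node 0 (S = 95): V_0 = e^(−0.08)·[0.4789·58.9897 + 0.5211·0.0000] = 26.0755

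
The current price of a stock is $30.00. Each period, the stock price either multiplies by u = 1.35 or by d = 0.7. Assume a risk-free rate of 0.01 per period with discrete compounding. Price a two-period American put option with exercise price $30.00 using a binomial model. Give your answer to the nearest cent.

$5.06

Risk-neutral probability p = (1 + 0.01 − 0.7)/(1.35 − 0.7) = 0.3100/0.6500 = 0.4769
Terminal stock prices: S_uu = 54.68, S_ud = 28.35, S_dd = 14.7
Terminal payoffs (K − S): max(-24.68, 0) = 0, max(1.65, 0) = 1.65, max(15.3, 0) = 15.3
Node u (S = 40.5): continuation = 1/1.01·[0.4769·0.0000 + 0.5231·1.6500] = 0.8545; exercise value = 0.0000 ≤ continuation, so V_u = 0.8545
Node d (S = 21): continuation = 1/1.01·[0.4769·1.6500 + 0.5231·15.3000] = 8.7030; exercise value = 9.0000 > continuation, so V_d = 9.0000 (exercise)
Node 0 (S = 30): continuation = 1/1.01·[0.4769·0.8545 + 0.5231·9.0000] = 5.0646; exercise value = 0.0000 ≤ continuation, so V_0 = 5.0646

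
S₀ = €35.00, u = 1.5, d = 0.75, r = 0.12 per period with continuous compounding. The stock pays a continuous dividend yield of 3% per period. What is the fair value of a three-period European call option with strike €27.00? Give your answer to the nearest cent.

Per-period risk-free factor R = e^0.12 = 1.1275; dividend-adjusted growth = e^(0.12−0.03) = 1.0942.
Risk-neutral probability p = (1.0942 − 0.75)/(1.5 − 0.75) = 0.3442/0.7500 = 0.4589
Terminal stock prices: S_uuu = 118.1, S_uud = 59.06, S_udd = 29.53, S_ddd = 14.77
Terminal payoffs (S − K): max(91.12, 0) = 91.12, max(32.06, 0) = 32.06, max(2.531, 0) = 2.531, max(-12.23, 0) = 0
Node uu (S = 78.75): V_uu = e^(−0.12)·[0.4589·91.1250 + 0.5411·32.0625] = 52.4757
Node ud (S = 39.38): V_ud = e^(−0.12)·[0.4589·32.0625 + 0.5411·2.5312] = 14.2644
Node dd (S = 19.69): V_dd = e^(−0.12)·[0.4589·2.5312 + 0.5411·0.0000] = 1.0302
Node u (S = 52.5): V_u = e^(−0.12)·[0.4589·52.4757 + 0.5411·14.2644] = 28.2037
Node d (S = 26.25): V_d = e^(−0.12)·[0.4589·14.2644 + 0.5411·1.0302] = 6.3002
Node 0 (S = 35): V_0 = e^(−0.12)·[0.4589·28.2037 + 0.5411·6.3002] = 14.5026

€14.50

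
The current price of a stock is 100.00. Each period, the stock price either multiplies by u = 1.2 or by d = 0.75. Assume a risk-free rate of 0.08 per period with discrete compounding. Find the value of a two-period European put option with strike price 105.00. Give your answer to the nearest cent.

Risk-neutral probability p = (1 + 0.08 − 0.75)/(1.2 − 0.75) = 0.3300/0.4500 = 0.7333
Terminal stock prices: S_uu = 144, S_ud = 90, S_dd = 56.25
Terminal payoffs (K − S): max(-39, 0) = 0, max(15, 0) = 15, max(48.75, 0) = 48.75
Node u (S = 120): V_u = 1/1.08·[0.7333·0.0000 + 0.2667·15.0000] = 3.7037
Node d (S = 75): V_d = 1/1.08·[0.7333·15.0000 + 0.2667·48.7500] = 22.2222
Node 0 (S = 100): V_0 = 1/1.08·[0.7333·3.7037 + 0.2667·22.2222] = 8.0018

8.00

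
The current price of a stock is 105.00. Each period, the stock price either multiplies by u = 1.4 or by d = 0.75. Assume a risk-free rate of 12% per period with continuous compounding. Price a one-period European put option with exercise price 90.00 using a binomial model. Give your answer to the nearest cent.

Risk-neutral probability p = (e^0.12 − 0.75)/(1.4 − 0.75) = 0.3775/0.6500 = 0.5808
Terminal stock prices: S_u = 147, S_d = 78.75
Terminal payoffs (K − S): max(-57, 0) = 0, max(11.25, 0) = 11.25
Node 0 (S = 105): V_0 = e^(−0.12)·[0.5808·0.0000 + 0.4192·11.2500] = 4.1831

4.18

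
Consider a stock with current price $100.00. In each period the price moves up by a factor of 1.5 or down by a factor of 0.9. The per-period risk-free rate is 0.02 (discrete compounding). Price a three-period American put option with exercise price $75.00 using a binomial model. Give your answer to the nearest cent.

$1.01

Risk-neutral probability p = (1 + 0.02 − 0.9)/(1.5 − 0.9) = 0.1200/0.6000 = 0.2000
Terminal stock prices: S_uuu = 337.5, S_uud = 202.5, S_udd = 121.5, S_ddd = 72.9
Terminal payoffs (K − S): max(-262.5, 0) = 0, max(-127.5, 0) = 0, max(-46.5, 0) = 0, max(2.1, 0) = 2.1
Node uu (S = 225): continuation = 1/1.02·[0.2000·0.0000 + 0.8000·0.0000] = 0.0000; exercise value = 0.0000 ≤ continuation, so V_uu = 0.0000
Node ud (S = 135): continuation = 1/1.02·[0.2000·0.0000 + 0.8000·0.0000] = 0.0000; exercise value = 0.0000 ≤ continuation, so V_ud = 0.0000
Node dd (S = 81): continuation = 1/1.02·[0.2000·0.0000 + 0.8000·2.1000] = 1.6471; exercise value = 0.0000 ≤ continuation, so V_dd = 1.6471
Node u (S = 150): continuation = 1/1.02·[0.2000·0.0000 + 0.8000·0.0000] = 0.0000; exercise value = 0.0000 ≤ continuation, so V_u = 0.0000
Node d (S = 90): continuation = 1/1.02·[0.2000·0.0000 + 0.8000·1.6471] = 1.2918; exercise value = 0.0000 ≤ continuation, so V_d = 1.2918
Node 0 (S = 100): continuation = 1/1.02·[0.2000·0.0000 + 0.8000·1.2918] = 1.0132; exercise value = 0.0000 ≤ continuation, so V_0 = 1.0132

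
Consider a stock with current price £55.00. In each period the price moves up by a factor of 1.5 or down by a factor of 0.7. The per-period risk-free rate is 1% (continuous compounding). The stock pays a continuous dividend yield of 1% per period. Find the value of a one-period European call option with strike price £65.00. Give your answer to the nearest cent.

Per-period risk-free factor R = e^0.01 = 1.0101; dividend-adjusted growth = e^(0.01−0.01) = 1.0000.
Risk-neutral probability p = (1.0000 − 0.7)/(1.5 − 0.7) = 0.3000/0.8000 = 0.3750
Terminal stock prices: S_u = 82.5, S_d = 38.5
Terminal payoffs (S − K): max(17.5, 0) = 17.5, max(-26.5, 0) = 0
Node 0 (S = 55): V_0 = e^(−0.01)·[0.3750·17.5000 + 0.6250·0.0000] = 6.4972

£6.50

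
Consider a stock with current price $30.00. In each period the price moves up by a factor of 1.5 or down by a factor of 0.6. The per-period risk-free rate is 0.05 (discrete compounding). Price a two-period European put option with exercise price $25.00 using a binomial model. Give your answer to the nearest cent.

Risk-neutral probability p = (1 + 0.05 − 0.6)/(1.5 − 0.6) = 0.4500/0.9000 = 0.5000
Terminal stock prices: S_uu = 67.5, S_ud = 27, S_dd = 10.8
Terminal payoffs (K − S): max(-42.5, 0) = 0, max(-2, 0) = 0, max(14.2, 0) = 14.2
Node u (S = 45): V_u = 1/1.05·[0.5000·0.0000 + 0.5000·0.0000] = 0.0000
Node d (S = 18): V_d = 1/1.05·[0.5000·0.0000 + 0.5000·14.2000] = 6.7619
Node 0 (S = 30): V_0 = 1/1.05·[0.5000·0.0000 + 0.5000·6.7619] = 3.2200

$3.22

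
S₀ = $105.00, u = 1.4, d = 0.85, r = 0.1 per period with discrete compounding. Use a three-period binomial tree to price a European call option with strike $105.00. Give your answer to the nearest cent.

$31.05

Risk-neutral probability p = (1 + 0.1 − 0.85)/(1.4 − 0.85) = 0.2500/0.5500 = 0.4545
Terminal stock prices: S_uuu = 288.1, S_uud = 174.9, S_udd = 106.2, S_ddd = 64.48
Terminal payoffs (S − K): max(183.1, 0) = 183.1, max(69.93, 0) = 69.93, max(1.207, 0) = 1.207, max(-40.52, 0) = 0
Node uu (S = 205.8): V_uu = 1/1.1·[0.4545·183.1200 + 0.5455·69.9300] = 110.3455
Node ud (S = 125): V_ud = 1/1.1·[0.4545·69.9300 + 0.5455·1.2075] = 29.4955
Node dd (S = 75.86): V_dd = 1/1.1·[0.4545·1.2075 + 0.5455·0.0000] = 0.4990
Node u (S = 147): V_u = 1/1.1·[0.4545·110.3455 + 0.5455·29.4955] = 60.2231
Node d (S = 89.25): V_d = 1/1.1·[0.4545·29.4955 + 0.5455·0.4990] = 12.4356
Node 0 (S = 105): V_0 = 1/1.1·[0.4545·60.2231 + 0.5455·12.4356] = 31.0520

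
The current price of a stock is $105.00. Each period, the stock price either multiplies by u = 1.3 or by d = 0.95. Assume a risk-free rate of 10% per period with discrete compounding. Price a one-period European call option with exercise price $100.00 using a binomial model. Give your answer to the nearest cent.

Risk-neutral probability p = (1 + 0.1 − 0.95)/(1.3 − 0.95) = 0.1500/0.3500 = 0.4286
Terminal stock prices: S_u = 136.5, S_d = 99.75
Terminal payoffs (S − K): max(36.5, 0) = 36.5, max(-0.25, 0) = 0
Node 0 (S = 105): V_0 = 1/1.1·[0.4286·36.5000 + 0.5714·0.0000] = 14.2208

$14.22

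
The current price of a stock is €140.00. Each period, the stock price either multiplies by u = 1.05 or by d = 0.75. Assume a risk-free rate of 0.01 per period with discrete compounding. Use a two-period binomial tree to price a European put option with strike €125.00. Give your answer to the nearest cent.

Risk-neutral probability p = (1 + 0.01 − 0.75)/(1.05 − 0.75) = 0.2600/0.3000 = 0.8667
Terminal stock prices: S_uu = 154.3, S_ud = 110.2, S_dd = 78.75
Terminal payoffs (K − S): max(-29.35, 0) = 0, max(14.75, 0) = 14.75, max(46.25, 0) = 46.25
Node u (S = 147): V_u = 1/1.01·[0.8667·0.0000 + 0.1333·14.7500] = 1.9472
Node d (S = 105): V_d = 1/1.01·[0.8667·14.7500 + 0.1333·46.2500] = 18.7624
Node 0 (S = 140): V_0 = 1/1.01·[0.8667·1.9472 + 0.1333·18.7624] = 4.1477

€4.15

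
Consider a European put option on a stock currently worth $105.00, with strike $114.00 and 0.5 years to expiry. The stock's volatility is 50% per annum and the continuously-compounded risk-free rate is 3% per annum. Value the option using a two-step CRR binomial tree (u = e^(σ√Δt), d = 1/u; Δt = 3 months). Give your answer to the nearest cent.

CRR parameters: u = e^(σ√Δt) = e^(0.5·√0.25) = 1.2840, d = 1/u = 0.7788
Per-period rate: rΔt = 0.03·0.25 = 0.0075, so R = e^0.0075 = 1.0075
Risk-neutral probability p = (e^0.0075 − 0.7788)/(1.2840 − 0.7788) = 0.2287/0.5052 = 0.4527
Terminal stock prices: S_uu = 173.1, S_ud = 105, S_dd = 63.69
Terminal payoffs (K − S): max(-59.12, 0) = 0, max(9, 0) = 9, max(50.31, 0) = 50.31
Node u (S = 134.8): V_u = e^(−0.0075)·[0.4527·0.0000 + 0.5473·9.0000] = 4.8887
Node d (S = 81.77): V_d = e^(−0.0075)·[0.4527·9.0000 + 0.5473·50.3143] = 31.3741
Node 0 (S = 105): V_0 = e^(−0.0075)·[0.4527·4.8887 + 0.5473·31.3741] = 19.2387

$19.24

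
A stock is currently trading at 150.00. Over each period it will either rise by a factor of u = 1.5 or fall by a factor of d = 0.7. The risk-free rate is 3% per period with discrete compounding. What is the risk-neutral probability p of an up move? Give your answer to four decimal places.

Risk-neutral probability p = (1 + 0.03 − 0.7)/(1.5 − 0.7) = 0.3300/0.8000 = 0.4125

p = 0.4125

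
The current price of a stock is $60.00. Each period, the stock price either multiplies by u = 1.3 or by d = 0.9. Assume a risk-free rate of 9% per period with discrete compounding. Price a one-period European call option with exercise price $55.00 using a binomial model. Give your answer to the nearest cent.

$10.02

Risk-neutral probability p = (1 + 0.09 − 0.9)/(1.3 − 0.9) = 0.1900/0.4000 = 0.4750
Terminal stock prices: S_u = 78, S_d = 54
Terminal payoffs (S − K): max(23, 0) = 23, max(-1, 0) = 0
Node 0 (S = 60): V_0 = 1/1.09·[0.4750·23.0000 + 0.5250·0.0000] = 10.0229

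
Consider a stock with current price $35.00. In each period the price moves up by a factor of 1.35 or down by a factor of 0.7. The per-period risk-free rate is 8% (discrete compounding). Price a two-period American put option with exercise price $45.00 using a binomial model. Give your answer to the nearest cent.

$10.37

Risk-neutral probability p = (1 + 0.08 − 0.7)/(1.35 − 0.7) = 0.3800/0.6500 = 0.5846
Terminal stock prices: S_uu = 63.79, S_ud = 33.07, S_dd = 17.15
Terminal payoffs (K − S): max(-18.79, 0) = 0, max(11.93, 0) = 11.93, max(27.85, 0) = 27.85
Node u (S = 47.25): continuation = 1/1.08·[0.5846·0.0000 + 0.4154·11.9250] = 4.5865; exercise value = 0.0000 ≤ continuation, so V_u = 4.5865
Node d (S = 24.5): continuation = 1/1.08·[0.5846·11.9250 + 0.4154·27.8500] = 17.1667; exercise value = 20.5000 > continuation, so V_d = 20.5000 (exercise)
Node 0 (S = 35): continuation = 1/1.08·[0.5846·4.5865 + 0.4154·20.5000] = 10.3674; exercise value = 10.0000 ≤ continuation, so V_0 = 10.3674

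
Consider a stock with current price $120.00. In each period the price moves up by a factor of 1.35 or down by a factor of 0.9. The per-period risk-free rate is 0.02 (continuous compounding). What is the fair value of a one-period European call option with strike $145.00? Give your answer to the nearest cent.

Risk-neutral probability p = (e^0.02 − 0.9)/(1.35 − 0.9) = 0.1202/0.4500 = 0.2671
Terminal stock prices: S_u = 162, S_d = 108
Terminal payoffs (S − K): max(17, 0) = 17, max(-37, 0) = 0
Node 0 (S = 120): V_0 = e^(−0.02)·[0.2671·17.0000 + 0.7329·0.0000] = 4.4510

$4.45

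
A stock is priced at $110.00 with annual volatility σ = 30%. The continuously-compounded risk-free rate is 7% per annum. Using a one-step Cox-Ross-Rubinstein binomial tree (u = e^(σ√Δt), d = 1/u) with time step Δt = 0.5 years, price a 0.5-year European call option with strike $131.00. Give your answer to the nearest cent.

$2.56

CRR parameters: u = e^(σ√Δt) = e^(0.3·√0.5) = 1.2363, d = 1/u = 0.8089
Per-period rate: rΔt = 0.07·0.5 = 0.035, so R = e^0.035 = 1.0356
Risk-neutral probability p = (e^0.035 − 0.8089)/(1.2363 − 0.8089) = 0.2268/0.4275 = 0.5305
Terminal stock prices: S_u = 136, S_d = 88.97
Terminal payoffs (S − K): max(4.994, 0) = 4.994, max(-42.03, 0) = 0
Node 0 (S = 110): V_0 = e^(−0.035)·[0.5305·4.9942 + 0.4695·0.0000] = 2.5583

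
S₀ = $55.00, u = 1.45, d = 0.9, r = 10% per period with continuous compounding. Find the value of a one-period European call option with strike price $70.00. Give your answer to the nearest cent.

Risk-neutral probability p = (e^0.1 − 0.9)/(1.45 − 0.9) = 0.2052/0.5500 = 0.3730
Terminal stock prices: S_u = 79.75, S_d = 49.5
Terminal payoffs (S − K): max(9.75, 0) = 9.75, max(-20.5, 0) = 0
Node 0 (S = 55): V_0 = e^(−0.1)·[0.3730·9.7500 + 0.6270·0.0000] = 3.2910

$3.29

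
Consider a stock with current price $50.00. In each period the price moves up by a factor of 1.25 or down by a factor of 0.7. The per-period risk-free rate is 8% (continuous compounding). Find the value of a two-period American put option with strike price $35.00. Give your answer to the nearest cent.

$0.82

Risk-neutral probability p = (e^0.08 − 0.7)/(1.25 − 0.7) = 0.3833/0.5500 = 0.6969
Terminal stock prices: S_uu = 78.12, S_ud = 43.75, S_dd = 24.5
Terminal payoffs (K − S): max(-43.12, 0) = 0, max(-8.75, 0) = 0, max(10.5, 0) = 10.5
Node u (S = 62.5): continuation = e^(−0.08)·[0.6969·0.0000 + 0.3031·0.0000] = 0.0000; exercise value = 0.0000 ≤ continuation, so V_u = 0.0000
Node d (S = 35): continuation = e^(−0.08)·[0.6969·0.0000 + 0.3031·10.5000] = 2.9380; exercise value = 0.0000 ≤ continuation, so V_d = 2.9380
Node 0 (S = 50): continuation = e^(−0.08)·[0.6969·0.0000 + 0.3031·2.9380] = 0.8221; exercise value = 0.0000 ≤ continuation, so V_0 = 0.8221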